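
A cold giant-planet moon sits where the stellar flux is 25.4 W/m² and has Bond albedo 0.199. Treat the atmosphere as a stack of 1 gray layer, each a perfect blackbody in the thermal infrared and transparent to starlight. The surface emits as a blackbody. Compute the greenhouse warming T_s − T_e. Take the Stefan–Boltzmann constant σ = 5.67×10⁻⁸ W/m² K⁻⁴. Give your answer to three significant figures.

18.4 K

Top-of-atmosphere balance: σT_e⁴ = S(1−α)/4 = 5.086 W/m² → T_e = 97.32 K.
T_s = (N+1)^(1/4)·T_e = 115.7 K.
So the greenhouse effect raises the surface by 115.7 − 97.32 = 18.41 K.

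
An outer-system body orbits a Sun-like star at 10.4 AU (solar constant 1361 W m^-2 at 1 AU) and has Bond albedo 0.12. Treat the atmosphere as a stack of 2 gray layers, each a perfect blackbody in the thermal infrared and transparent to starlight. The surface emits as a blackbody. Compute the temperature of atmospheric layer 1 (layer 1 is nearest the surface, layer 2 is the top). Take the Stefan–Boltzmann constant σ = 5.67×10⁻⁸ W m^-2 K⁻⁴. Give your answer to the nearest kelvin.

Flux at the orbit: S = 1361/(10.4)² = 12.58 W m^-2.
The effective emission temperature is T_e = [S(1−α)/(4σ)]^¼ = 83.59 K.
Each opaque layer satisfies 2T_j⁴ = T_{j−1}⁴ + T_{j+1}⁴, giving T_k⁴ = (N+1−k)T_e⁴.
T_1 = (2)^(1/4)·83.59 = 99.41 K.

99 kelvin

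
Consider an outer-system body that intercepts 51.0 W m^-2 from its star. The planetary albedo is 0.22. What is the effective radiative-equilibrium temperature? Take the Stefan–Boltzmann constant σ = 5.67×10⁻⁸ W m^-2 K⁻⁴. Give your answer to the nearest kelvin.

The planet absorbs (1−α)S over its disc πR² and re-emits over 4πR², so the mean absorbed flux is (1−0.22)·51.00/4 = 9.945 W m^-2.
In equilibrium σT⁴ equals this, so T = 115.1 K.

115 K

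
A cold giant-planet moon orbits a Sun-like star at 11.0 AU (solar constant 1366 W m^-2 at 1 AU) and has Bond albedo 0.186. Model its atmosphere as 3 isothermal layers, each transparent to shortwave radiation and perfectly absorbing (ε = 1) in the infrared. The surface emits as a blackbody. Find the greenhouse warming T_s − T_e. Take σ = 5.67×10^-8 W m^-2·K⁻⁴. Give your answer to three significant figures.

33.0 K

Irradiance scales as 1/d², so S = 1366 W m^-2 × (1/11.0)² = 11.29 W m^-2.
The effective emission temperature is T_e = [S(1−α)/(4σ)]^¼ = 79.78 K.
Surface: T_s = (4)^¼·T_e = 112.8 K.
So the greenhouse effect raises the surface by 112.8 − 79.78 = 33.05 K.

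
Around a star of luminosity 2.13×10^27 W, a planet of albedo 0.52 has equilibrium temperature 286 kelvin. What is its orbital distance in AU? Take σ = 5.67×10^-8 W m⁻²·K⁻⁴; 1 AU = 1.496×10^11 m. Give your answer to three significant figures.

1.55 AU

The flux needed for this T is 4σT⁴/(1−0.52) = 3161 W m⁻².
From L = 4πd²S, d = √(2.13×10^27/(4π·3161)) = 2.316×10^11 m = 1.548 AU.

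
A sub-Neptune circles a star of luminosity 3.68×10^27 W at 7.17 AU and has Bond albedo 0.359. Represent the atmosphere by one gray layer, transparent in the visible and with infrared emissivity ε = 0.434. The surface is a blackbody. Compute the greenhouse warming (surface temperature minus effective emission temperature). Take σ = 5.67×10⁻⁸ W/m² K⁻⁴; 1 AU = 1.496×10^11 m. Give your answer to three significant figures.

10.3 kelvin

d = 7.17 × 1.496×10^11 m = 1.073×10^12 m.
Flux at the orbit: S = L/(4πd²) = 3.68×10^27/(4π·(1.07×10^12)²) = 254.5 W/m².
Effective emission temperature (TOA balance): σT_e⁴ = S(1−α)/4 = 40.79 W/m² → T_e = 163.8 K.
For a single slab of emissivity ε, T_s⁴ = 2T_e⁴/(2−ε); thus T_s = 163.8·(1.277)^(1/4) = 174.1 K.
Greenhouse warming: T_s − T_e = 10.33 K.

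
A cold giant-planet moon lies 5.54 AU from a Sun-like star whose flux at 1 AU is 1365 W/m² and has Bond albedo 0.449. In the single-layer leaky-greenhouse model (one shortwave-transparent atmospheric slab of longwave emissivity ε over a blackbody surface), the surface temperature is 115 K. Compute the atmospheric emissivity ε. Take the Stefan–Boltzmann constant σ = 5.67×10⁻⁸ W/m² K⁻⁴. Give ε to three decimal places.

Flux at the orbit: S = 1365/(5.54)² = 44.47 W/m².
First, T_e = [44.47·(1−0.449)/(4σ)]^(1/4) = 102.0 K.
Since (2−ε)/2 = (T_e/T_s)⁴ = 0.6178, ε = 0.7645.

0.764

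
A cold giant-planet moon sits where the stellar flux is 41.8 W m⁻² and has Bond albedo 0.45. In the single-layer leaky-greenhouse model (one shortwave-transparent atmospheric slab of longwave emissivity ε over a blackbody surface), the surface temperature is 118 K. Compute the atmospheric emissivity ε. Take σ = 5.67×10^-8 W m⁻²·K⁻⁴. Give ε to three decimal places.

TOA balance gives T_e = 100.3 K.
Since (2−ε)/2 = (T_e/T_s)⁴ = 0.5228, ε = 0.9543.

0.954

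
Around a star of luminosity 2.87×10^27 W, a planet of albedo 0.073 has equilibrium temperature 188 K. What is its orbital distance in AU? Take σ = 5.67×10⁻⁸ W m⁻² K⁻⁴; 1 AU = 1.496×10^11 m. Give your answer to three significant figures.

Energy balance gives S = 4σT⁴/(1−α) = 305.6 W m⁻².
From L = 4πd²S, d = √(2.87×10^27/(4π·305.6)) = 8.644×10^11 m = 5.778 AU.

5.78 AU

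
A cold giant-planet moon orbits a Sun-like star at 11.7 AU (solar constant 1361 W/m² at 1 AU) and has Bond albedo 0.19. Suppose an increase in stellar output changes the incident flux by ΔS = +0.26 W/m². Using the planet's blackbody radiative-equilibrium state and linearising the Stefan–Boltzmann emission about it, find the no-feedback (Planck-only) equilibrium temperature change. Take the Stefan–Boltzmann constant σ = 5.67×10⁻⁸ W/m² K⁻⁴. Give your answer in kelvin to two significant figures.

0.50 K

Flux at the orbit: S = 1361/(11.7)² = 9.942 W/m².
Unperturbed T_e = [9.942·(1−0.19)/(4σ)]^¼ = 77.19 K.
Only a fraction (1−α) is absorbed and it's spread over 4πR², so ΔF = (1−α)ΔS/4 = 0.05265 W/m².
The Planck feedback parameter is 4σT_e³ = 0.1043 W/m²/K.
Hence the no-feedback warming is ΔF/(4σT_e³) = 0.505 K.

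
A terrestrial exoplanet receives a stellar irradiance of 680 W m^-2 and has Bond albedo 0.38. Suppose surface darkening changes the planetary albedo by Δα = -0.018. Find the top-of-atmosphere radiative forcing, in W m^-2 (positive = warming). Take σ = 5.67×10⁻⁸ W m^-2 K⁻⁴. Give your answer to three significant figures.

3.06 W m^-2

TOA radiative forcing: ΔF = −S·Δα/4 = −680.0·(-0.018)/4 = 3.060 W m^-2.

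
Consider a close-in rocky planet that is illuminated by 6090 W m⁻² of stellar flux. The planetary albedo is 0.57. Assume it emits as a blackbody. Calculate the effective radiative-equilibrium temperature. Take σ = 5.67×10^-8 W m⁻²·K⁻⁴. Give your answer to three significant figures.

The planet absorbs (1−α)S over its disc πR² and re-emits over 4πR², so the mean absorbed flux is (1−0.57)·6090/4 = 654.7 W m⁻².
In equilibrium σT⁴ equals this, so T = 327.8 K.

328 K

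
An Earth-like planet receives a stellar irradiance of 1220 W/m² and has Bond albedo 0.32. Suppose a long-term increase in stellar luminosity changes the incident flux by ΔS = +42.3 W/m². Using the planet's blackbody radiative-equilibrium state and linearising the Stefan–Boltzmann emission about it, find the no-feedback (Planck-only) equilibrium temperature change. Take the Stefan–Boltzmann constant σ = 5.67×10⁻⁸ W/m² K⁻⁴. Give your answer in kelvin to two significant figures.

The baseline emission temperature is T_e = 245.9 K.
ΔF = Δ[S(1−α)]/4 = (1−0.32)·+42.3/4 = 7.191 W/m².
The Planck feedback parameter is 4σT_e³ = 3.373 W/m²/K.
So ΔT₀ = 7.191/3.373 = 2.13 K.

2.1 kelvin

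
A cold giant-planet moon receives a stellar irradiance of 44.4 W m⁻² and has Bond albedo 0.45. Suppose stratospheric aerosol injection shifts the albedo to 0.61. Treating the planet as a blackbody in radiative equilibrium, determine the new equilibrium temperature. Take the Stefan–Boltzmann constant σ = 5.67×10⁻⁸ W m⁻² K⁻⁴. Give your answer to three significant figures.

93.5 K

With the new albedo, S(1−α₂)/4 = 4.329 W m⁻², so T₂ = 93.48 K.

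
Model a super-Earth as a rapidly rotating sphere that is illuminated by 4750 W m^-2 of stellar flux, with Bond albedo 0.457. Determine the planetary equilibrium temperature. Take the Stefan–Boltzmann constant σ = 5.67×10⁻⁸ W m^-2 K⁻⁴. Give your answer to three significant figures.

327 kelvin

Absorbed flux (global mean): S(1−α)/4 = 4750·0.543/4 = 644.8 W m^-2.
Balancing against σT⁴: T = (644.8/5.67×10⁻⁸)^(1/4) = 326.6 K.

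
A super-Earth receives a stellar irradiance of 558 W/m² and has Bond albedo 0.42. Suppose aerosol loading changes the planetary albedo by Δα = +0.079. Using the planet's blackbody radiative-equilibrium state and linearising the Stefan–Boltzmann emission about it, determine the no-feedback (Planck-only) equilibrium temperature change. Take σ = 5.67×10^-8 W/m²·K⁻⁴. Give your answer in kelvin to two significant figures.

Unperturbed T_e = [558.0·(1−0.42)/(4σ)]^¼ = 194.4 K.
ΔF = −(S/4)Δα = −(558.0/4)×(+0.079) = -11.02 W/m².
The Planck feedback parameter is 4σT_e³ = 1.665 W/m²/K.
So ΔT₀ = -11.02/1.665 = -6.62 K.

-6.6 K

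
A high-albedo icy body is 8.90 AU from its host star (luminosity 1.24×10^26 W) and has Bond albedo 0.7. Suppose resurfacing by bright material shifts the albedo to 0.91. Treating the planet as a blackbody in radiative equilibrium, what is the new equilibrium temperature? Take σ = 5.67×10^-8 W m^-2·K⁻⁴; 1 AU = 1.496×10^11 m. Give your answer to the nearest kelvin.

39 K

Orbital distance: d = 8.90 AU = 1.331×10^12 m.
Spreading L over a sphere of radius d: S = 1.24×10^26/(4π·1.33×10^12²) = 5.566 W m^-2.
With the new albedo, S(1−α₂)/4 = 0.1252 W m^-2, so T₂ = 38.55 K.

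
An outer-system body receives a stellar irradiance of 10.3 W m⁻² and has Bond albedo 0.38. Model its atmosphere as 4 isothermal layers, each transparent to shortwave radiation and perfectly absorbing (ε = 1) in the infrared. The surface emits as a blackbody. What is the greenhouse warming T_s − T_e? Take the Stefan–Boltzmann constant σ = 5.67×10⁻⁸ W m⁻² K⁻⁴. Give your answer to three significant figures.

36.1 kelvin

The effective emission temperature is T_e = [S(1−α)/(4σ)]^¼ = 72.84 K.
T_s = (N+1)^(1/4)·T_e = 108.9 K.
So the greenhouse effect raises the surface by 108.9 − 72.84 = 36.08 K.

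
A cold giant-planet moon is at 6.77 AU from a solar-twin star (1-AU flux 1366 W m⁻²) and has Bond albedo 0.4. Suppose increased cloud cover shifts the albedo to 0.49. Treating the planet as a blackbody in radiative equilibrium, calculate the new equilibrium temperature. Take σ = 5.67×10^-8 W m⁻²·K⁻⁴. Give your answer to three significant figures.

Flux at the orbit: S = 1366/(6.77)² = 29.80 W m⁻².
With the new albedo, S(1−α₂)/4 = 3.800 W m⁻², so T₂ = 90.48 K.

90.5 K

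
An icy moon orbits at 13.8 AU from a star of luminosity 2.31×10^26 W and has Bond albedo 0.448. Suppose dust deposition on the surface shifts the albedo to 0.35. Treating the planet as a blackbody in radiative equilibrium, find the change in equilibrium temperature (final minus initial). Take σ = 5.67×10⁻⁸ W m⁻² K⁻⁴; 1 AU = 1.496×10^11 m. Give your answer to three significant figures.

2.37 K

d = 13.8 × 1.496×10^11 m = 2.064×10^12 m.
Flux at the orbit: S = L/(4πd²) = 2.31×10^26/(4π·(2.06×10^12)²) = 4.313 W m⁻².
With α = 0.448, T₁ = 56.92 K.
Final:   T₂ = [S(1−0.35)/(4σ)]^(1/4) = 59.29 K.
ΔT = T₂ − T₁ = 2.374 K.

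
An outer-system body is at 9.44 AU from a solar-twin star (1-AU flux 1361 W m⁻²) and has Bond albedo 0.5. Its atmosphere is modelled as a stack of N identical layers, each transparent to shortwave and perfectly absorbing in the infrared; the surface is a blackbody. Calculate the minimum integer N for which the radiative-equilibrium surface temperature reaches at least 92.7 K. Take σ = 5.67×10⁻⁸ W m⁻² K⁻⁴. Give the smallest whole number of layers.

2

Irradiance scales as 1/d², so S = 1361 W m⁻² × (1/9.44)² = 15.27 W m⁻².
OLR = S(1−α)/4 = 1.909 W m⁻²; the top layer radiates at T_e = 76.17 K.
Since T_s⁴ = (N+1)T_e⁴, we need N ≥ (T_s/T_e)⁴ − 1 = 1.193.
Rounding up, N = 2.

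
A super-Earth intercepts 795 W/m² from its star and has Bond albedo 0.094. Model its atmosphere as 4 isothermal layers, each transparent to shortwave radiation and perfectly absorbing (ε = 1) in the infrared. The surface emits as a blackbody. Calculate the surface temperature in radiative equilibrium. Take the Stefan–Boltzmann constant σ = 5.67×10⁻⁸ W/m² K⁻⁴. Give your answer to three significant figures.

Top-of-atmosphere balance: σT_e⁴ = S(1−α)/4 = 180.1 W/m² → T_e = 237.4 K.
With N = 4 opaque layers, T_s = (N+1)^(1/4)·T_e = 5^(1/4)·237.4 = 355.0 K.

355 K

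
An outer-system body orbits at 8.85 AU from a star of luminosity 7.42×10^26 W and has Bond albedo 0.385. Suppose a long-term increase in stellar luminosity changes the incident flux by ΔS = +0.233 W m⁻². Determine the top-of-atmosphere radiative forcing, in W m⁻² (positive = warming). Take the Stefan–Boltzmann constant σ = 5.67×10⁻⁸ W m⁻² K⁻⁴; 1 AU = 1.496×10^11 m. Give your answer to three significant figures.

d = 8.85 × 1.496×10^11 m = 1.324×10^12 m.
Flux at the orbit: S = L/(4πd²) = 7.42×10^26/(4π·(1.32×10^12)²) = 33.69 W m⁻².
Only a fraction (1−α) is absorbed and it's spread over 4πR², so ΔF = (1−α)ΔS/4 = 0.03582 W m⁻².

0.0358 W m⁻²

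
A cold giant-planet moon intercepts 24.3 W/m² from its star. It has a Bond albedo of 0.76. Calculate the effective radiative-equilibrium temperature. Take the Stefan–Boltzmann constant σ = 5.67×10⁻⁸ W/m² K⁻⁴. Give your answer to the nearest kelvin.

Averaging over the sphere, the absorbed flux is S(1−α)/4 = 1.458 W/m².
In equilibrium σT⁴ equals this, so T = 71.21 K.

71 kelvin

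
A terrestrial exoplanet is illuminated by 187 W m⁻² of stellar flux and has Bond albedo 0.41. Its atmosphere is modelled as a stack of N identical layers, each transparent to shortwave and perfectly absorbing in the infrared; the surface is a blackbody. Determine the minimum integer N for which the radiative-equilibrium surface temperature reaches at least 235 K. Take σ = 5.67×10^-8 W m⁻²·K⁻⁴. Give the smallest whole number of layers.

6

Top-of-atmosphere balance: σT_e⁴ = S(1−α)/4 = 27.58 W m⁻² → T_e = 148.5 K.
Need (N+1)T_e⁴ ≥ T_s⁴, i.e. N+1 ≥ (235/148.5)⁴ = 6.269.
So N ≥ 5.269; the smallest integer is N = 6.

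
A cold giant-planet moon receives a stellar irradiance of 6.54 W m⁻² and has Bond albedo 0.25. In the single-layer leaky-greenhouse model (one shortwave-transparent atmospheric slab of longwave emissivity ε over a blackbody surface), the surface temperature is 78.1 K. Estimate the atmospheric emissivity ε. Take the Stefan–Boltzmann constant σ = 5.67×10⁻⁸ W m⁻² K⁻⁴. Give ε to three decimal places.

TOA balance gives T_e = 68.19 K.
Since (2−ε)/2 = (T_e/T_s)⁴ = 0.5813, ε = 0.8374.

0.837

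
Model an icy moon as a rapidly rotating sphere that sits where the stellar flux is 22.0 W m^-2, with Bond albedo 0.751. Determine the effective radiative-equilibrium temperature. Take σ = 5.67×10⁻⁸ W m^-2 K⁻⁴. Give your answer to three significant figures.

70.1 K

The planet absorbs (1−α)S over its disc πR² and re-emits over 4πR², so the mean absorbed flux is (1−0.751)·22.00/4 = 1.369 W m^-2.
Balancing against σT⁴: T = (1.369/5.67×10⁻⁸)^(1/4) = 70.10 K.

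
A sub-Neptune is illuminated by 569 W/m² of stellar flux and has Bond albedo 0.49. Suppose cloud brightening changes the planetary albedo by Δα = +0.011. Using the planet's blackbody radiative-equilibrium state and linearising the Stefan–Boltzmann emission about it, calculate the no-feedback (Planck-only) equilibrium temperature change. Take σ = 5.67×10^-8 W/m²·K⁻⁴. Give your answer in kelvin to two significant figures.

-1.0 K

Unperturbed T_e = [569.0·(1−0.49)/(4σ)]^¼ = 189.1 K.
TOA radiative forcing: ΔF = −S·Δα/4 = −569.0·(+0.011)/4 = -1.565 W/m².
The Planck feedback parameter is 4σT_e³ = 1.534 W/m²/K.
Hence the no-feedback warming is ΔF/(4σT_e³) = -1.02 K.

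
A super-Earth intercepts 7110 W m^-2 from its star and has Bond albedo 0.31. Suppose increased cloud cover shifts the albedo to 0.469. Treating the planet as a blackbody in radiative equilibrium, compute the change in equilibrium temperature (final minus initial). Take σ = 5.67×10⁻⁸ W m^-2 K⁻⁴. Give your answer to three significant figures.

-24.3 K

With α = 0.31, T₁ = 383.5 K.
With α = 0.469, T₂ = 359.2 K.
Change: 359.2 − 383.5 = -24.31 K.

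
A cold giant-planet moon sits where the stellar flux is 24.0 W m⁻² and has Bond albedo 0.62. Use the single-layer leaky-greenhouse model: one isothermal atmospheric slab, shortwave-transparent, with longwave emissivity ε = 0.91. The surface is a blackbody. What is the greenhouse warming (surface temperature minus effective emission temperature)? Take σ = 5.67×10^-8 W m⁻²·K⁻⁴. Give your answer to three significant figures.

13.0 kelvin

At the top of the atmosphere, σT_e⁴ = S(1−α)/4 = 2.280 W m⁻², giving T_e = 79.63 K.
For a single slab of emissivity ε, T_s⁴ = 2T_e⁴/(2−ε); thus T_s = 79.63·(1.835)^(1/4) = 92.68 K.
Greenhouse warming: T_s − T_e = 13.05 K.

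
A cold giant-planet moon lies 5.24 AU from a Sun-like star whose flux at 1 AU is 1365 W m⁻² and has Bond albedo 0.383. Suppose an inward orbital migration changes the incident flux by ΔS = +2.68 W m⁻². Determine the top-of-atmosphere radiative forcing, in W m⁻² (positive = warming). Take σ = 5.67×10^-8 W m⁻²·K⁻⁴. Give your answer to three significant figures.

Irradiance scales as 1/d², so S = 1365 W m⁻² × (1/5.24)² = 49.71 W m⁻².
ΔF = Δ[S(1−α)]/4 = (1−0.383)·+2.68/4 = 0.4134 W m⁻².

0.413 W m⁻²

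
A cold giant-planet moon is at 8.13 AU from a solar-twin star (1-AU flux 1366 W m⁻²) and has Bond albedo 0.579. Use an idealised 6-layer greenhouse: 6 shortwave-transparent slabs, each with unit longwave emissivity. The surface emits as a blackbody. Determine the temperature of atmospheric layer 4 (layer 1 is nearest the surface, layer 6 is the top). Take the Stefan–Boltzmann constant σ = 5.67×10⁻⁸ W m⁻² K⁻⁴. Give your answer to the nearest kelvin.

104 kelvin

Irradiance scales as 1/d², so S = 1366 W m⁻² × (1/8.13)² = 20.67 W m⁻².
OLR = S(1−α)/4 = 2.175 W m⁻²; the top layer radiates at T_e = 78.70 K.
Each opaque layer satisfies 2T_j⁴ = T_{j−1}⁴ + T_{j+1}⁴, giving T_k⁴ = (N+1−k)T_e⁴.
With k = 4: T_4 = (6+1−4)^¼·78.70 K = 103.6 K.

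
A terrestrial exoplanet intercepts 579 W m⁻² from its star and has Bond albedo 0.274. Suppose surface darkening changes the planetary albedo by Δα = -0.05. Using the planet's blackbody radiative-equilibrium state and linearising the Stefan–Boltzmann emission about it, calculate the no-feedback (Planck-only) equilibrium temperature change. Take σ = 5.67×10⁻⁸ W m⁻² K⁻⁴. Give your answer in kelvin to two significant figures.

3.6 kelvin

Unperturbed T_e = [579.0·(1−0.274)/(4σ)]^¼ = 207.5 K.
TOA radiative forcing: ΔF = −S·Δα/4 = −579.0·(-0.05)/4 = 7.238 W m⁻².
Linearising σT⁴ gives d(σT⁴)/dT = 4σT_e³ = 2.026 W m⁻² per K.
Hence the no-feedback warming is ΔF/(4σT_e³) = 3.57 K.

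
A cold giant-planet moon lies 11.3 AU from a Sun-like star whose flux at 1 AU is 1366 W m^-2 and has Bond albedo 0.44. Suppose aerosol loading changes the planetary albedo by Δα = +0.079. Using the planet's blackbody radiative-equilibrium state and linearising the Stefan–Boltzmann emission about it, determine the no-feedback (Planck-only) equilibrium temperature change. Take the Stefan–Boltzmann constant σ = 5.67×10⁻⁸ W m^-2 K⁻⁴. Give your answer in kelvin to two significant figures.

-2.5 kelvin

Flux at the orbit: S = 1366/(11.3)² = 10.70 W m^-2.
The baseline emission temperature is T_e = 71.69 K.
ΔF = −(S/4)Δα = −(10.70/4)×(+0.079) = -0.2113 W m^-2.
Linearising σT⁴ gives d(σT⁴)/dT = 4σT_e³ = 0.08356 W m^-2 per K.
So ΔT₀ = -0.2113/0.08356 = -2.53 K.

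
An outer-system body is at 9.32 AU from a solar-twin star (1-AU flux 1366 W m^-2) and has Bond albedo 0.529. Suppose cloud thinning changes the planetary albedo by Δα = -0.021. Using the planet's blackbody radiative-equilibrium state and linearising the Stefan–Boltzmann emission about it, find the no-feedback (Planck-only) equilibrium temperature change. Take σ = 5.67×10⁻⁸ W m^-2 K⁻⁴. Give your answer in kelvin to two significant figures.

0.84 K

Flux at the orbit: S = 1366/(9.32)² = 15.73 W m^-2.
Unperturbed T_e = [15.73·(1−0.529)/(4σ)]^¼ = 75.60 K.
TOA radiative forcing: ΔF = −S·Δα/4 = −15.73·(-0.021)/4 = 0.08256 W m^-2.
Linearising σT⁴ gives d(σT⁴)/dT = 4σT_e³ = 0.09798 W m^-2 per K.
Hence the no-feedback warming is ΔF/(4σT_e³) = 0.843 K.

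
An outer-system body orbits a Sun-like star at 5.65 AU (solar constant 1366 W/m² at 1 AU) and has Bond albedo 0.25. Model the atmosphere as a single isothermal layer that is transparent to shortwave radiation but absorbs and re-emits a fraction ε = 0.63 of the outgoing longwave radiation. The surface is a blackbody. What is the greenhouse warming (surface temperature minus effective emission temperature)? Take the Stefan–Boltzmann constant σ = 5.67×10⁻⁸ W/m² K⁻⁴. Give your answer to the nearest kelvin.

11 K

Irradiance scales as 1/d², so S = 1366 W/m² × (1/5.65)² = 42.79 W/m².
At the top of the atmosphere, σT_e⁴ = S(1−α)/4 = 8.023 W/m², giving T_e = 109.1 K.
The surface balance (absorbed SW + ε·downward IR = σT_s⁴) with T_a⁴ = T_s⁴/2 reduces to T_s = T_e·[2/(2−ε)]^¼ = 119.9 K.
T_s − T_e = 119.9 − 109.1 = 10.82 K.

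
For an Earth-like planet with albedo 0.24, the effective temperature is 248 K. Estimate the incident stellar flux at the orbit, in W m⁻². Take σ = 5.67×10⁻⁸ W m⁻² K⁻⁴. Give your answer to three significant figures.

1130 W m⁻²

From S(1−α)/4 = σT⁴: S = 4σT⁴/(1−α).
σT⁴ = 5.67×10⁻⁸·(248)⁴ = 214.5 W m⁻².
So S = 4×214.5/(1−0.24) = 1129 W m⁻².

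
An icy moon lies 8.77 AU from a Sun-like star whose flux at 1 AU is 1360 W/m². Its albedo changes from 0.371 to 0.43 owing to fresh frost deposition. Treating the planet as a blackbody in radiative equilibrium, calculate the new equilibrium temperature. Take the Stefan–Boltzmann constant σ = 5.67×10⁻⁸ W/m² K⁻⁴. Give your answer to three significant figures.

Irradiance scales as 1/d², so S = 1360 W/m² × (1/8.77)² = 17.68 W/m².
New equilibrium: T₂ = [(1−0.43)·17.68/(4σ)]^(1/4) = 81.65 K.

81.6 kelvin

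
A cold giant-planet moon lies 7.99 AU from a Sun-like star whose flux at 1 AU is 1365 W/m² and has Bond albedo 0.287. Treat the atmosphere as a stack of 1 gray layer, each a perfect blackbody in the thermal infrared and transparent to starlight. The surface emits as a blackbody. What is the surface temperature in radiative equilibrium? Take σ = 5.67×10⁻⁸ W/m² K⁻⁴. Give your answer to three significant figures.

108 kelvin

Flux at the orbit: S = 1365/(7.99)² = 21.38 W/m².
The effective emission temperature is T_e = [S(1−α)/(4σ)]^¼ = 90.55 K.
With N = 1 opaque layers, T_s = (N+1)^(1/4)·T_e = 2^(1/4)·90.55 = 107.7 K.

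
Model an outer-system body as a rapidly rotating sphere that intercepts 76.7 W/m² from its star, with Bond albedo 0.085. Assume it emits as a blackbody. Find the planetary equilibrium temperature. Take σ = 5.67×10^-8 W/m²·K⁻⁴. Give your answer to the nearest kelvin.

133 K

Averaging over the sphere, the absorbed flux is S(1−α)/4 = 17.55 W/m².
Balancing against σT⁴: T = (17.55/5.67×10⁻⁸)^(1/4) = 132.6 K.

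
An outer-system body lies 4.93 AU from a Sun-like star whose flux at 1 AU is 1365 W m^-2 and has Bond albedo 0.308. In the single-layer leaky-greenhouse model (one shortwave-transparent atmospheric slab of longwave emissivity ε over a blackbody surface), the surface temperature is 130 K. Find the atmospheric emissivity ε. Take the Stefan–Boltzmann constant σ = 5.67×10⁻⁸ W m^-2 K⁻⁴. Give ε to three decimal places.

0.800

By the inverse-square law, S = 1365/4.93² = 56.16 W m^-2.
First, T_e = [56.16·(1−0.308)/(4σ)]^(1/4) = 114.4 K.
Since (2−ε)/2 = (T_e/T_s)⁴ = 0.6000, ε = 0.8001.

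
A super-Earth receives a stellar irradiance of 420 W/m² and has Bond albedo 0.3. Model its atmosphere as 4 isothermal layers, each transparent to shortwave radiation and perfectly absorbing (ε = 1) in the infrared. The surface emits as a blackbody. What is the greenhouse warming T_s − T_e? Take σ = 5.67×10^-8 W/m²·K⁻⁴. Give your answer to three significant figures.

OLR = S(1−α)/4 = 73.50 W/m²; the top layer radiates at T_e = 189.7 K.
T_s = (N+1)^(1/4)·T_e = 283.7 K.
So the greenhouse effect raises the surface by 283.7 − 189.7 = 93.99 K.

94.0 K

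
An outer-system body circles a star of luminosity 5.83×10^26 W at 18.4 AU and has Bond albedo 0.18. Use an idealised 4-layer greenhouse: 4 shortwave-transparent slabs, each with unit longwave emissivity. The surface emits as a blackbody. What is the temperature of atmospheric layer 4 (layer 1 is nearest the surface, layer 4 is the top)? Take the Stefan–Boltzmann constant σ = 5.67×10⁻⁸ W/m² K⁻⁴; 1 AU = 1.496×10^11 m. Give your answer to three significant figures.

68.6 K

Orbital distance: d = 18.4 AU = 2.753×10^12 m.
S = L/(4πd²) = 6.123 W/m².
The effective emission temperature is T_e = [S(1−α)/(4σ)]^¼ = 68.59 K.
The net upward flux σT_e⁴ is constant between every pair of levels, so T_k⁴ = (N+1−k)T_e⁴.
T_4 = (1)^(1/4)·68.59 = 68.59 K.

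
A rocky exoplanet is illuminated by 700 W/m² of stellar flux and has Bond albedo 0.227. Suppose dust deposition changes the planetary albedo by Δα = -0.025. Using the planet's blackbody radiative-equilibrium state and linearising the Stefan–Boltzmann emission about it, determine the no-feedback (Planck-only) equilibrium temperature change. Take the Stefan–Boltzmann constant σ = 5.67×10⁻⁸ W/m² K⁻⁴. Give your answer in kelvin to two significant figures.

1.8 kelvin

The baseline emission temperature is T_e = 221.0 K.
TOA radiative forcing: ΔF = −S·Δα/4 = −700.0·(-0.025)/4 = 4.375 W/m².
The Planck feedback parameter is 4σT_e³ = 2.448 W/m²/K.
ΔT₀ = ΔF/λ_P = 4.375/2.448 = 1.79 K.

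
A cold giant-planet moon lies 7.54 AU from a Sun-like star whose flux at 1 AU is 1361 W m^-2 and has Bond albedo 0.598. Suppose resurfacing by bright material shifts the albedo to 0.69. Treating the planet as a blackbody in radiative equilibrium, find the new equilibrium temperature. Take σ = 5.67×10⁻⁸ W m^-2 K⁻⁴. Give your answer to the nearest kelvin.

Flux at the orbit: S = 1361/(7.54)² = 23.94 W m^-2.
T₂ = [S(1−α₂)/(4σ)]^(1/4) = [23.94·0.31/(4σ)]^(1/4) = 75.63 K.

76 K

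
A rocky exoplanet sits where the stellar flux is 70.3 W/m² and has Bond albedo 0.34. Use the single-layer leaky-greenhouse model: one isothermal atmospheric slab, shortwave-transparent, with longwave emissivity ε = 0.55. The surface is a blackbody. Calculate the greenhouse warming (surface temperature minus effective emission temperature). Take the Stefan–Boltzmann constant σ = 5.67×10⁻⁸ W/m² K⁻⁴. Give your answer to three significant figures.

Effective emission temperature (TOA balance): σT_e⁴ = S(1−α)/4 = 11.60 W/m² → T_e = 119.6 K.
For a single slab of emissivity ε, T_s⁴ = 2T_e⁴/(2−ε); thus T_s = 119.6·(1.379)^(1/4) = 129.6 K.
T_s − T_e = 129.6 − 119.6 = 10.01 K.

10.0 K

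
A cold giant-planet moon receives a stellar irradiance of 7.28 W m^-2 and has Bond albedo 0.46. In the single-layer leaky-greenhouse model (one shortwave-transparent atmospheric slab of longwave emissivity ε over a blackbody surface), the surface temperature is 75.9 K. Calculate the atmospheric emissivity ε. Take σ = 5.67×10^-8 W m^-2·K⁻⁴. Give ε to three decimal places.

0.955

Effective temperature: T_e = [S(1−α)/(4σ)]^(1/4) = 64.52 K.
Since (2−ε)/2 = (T_e/T_s)⁴ = 0.5223, ε = 0.9554.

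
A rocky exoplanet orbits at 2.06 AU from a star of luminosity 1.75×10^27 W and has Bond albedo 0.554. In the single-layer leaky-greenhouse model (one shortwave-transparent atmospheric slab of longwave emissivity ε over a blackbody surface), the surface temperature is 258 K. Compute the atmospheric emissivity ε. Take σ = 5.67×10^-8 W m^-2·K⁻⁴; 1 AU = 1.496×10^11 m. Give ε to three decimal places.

d = 2.06 × 1.496×10^11 m = 3.082×10^11 m.
Spreading L over a sphere of radius d: S = 1.75×10^27/(4π·3.08×10^11²) = 1466 W m^-2.
First, T_e = [1466·(1−0.554)/(4σ)]^(1/4) = 231.7 K.
Inverting T_s⁴ = 2T_e⁴/(2−ε): (T_e/T_s)⁴ = 0.6508, so ε = 2(1 − 0.6508) = 0.6984.

0.698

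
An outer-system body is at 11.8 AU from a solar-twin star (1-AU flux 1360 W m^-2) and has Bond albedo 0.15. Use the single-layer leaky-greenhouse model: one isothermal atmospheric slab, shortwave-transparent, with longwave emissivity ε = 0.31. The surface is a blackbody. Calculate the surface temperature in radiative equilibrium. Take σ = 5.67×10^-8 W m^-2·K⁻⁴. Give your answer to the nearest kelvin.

81 K

Irradiance scales as 1/d², so S = 1360 W m^-2 × (1/11.8)² = 9.767 W m^-2.
The planet radiates to space at T_e = [S(1−α)/(4σ)]^(1/4) = 77.78 K.
The surface balance (absorbed SW + ε·downward IR = σT_s⁴) with T_a⁴ = T_s⁴/2 reduces to T_s = T_e·[2/(2−ε)]^¼ = 81.13 K.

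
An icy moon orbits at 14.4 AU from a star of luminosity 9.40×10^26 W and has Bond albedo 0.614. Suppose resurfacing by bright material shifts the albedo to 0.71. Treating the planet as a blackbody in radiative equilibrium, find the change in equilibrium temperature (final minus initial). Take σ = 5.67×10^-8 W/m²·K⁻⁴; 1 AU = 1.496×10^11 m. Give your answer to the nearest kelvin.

d = 14.4 × 1.496×10^11 m = 2.154×10^12 m.
Flux at the orbit: S = L/(4πd²) = 9.40×10^26/(4π·(2.15×10^12)²) = 16.12 W/m².
Initial: T₁ = [S(1−0.614)/(4σ)]^(1/4) = 72.37 K.
With α = 0.71, T₂ = 67.38 K.
Change: 67.38 − 72.37 = -4.993 K.

-5 K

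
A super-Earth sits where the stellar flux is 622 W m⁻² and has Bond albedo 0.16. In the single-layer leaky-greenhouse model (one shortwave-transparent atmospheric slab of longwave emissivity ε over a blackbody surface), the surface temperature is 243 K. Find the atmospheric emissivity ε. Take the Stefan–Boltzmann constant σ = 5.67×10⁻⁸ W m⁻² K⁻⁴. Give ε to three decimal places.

0.679

TOA balance gives T_e = 219.1 K.
Since (2−ε)/2 = (T_e/T_s)⁴ = 0.6607, ε = 0.6786.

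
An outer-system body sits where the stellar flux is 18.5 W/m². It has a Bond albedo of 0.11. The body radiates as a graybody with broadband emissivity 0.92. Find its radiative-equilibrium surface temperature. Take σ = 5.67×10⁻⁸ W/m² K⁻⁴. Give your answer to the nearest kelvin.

94 kelvin

Absorbed flux (global mean): S(1−α)/4 = 18.50·0.89/4 = 4.116 W/m².
Radiative balance εσT⁴ = 4.116 gives T = [4.116/(0.92·σ)]^(1/4) = 94.25 K.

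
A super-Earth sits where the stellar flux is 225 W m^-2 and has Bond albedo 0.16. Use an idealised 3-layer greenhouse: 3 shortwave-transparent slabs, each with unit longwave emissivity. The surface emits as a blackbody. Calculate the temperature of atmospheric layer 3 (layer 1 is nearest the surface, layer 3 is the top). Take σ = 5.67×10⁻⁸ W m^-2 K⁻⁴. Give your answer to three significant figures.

OLR = S(1−α)/4 = 47.25 W m^-2; the top layer radiates at T_e = 169.9 K.
The net upward flux σT_e⁴ is constant between every pair of levels, so T_k⁴ = (N+1−k)T_e⁴.
With k = 3: T_3 = (3+1−3)^¼·169.9 K = 169.9 K.

170 K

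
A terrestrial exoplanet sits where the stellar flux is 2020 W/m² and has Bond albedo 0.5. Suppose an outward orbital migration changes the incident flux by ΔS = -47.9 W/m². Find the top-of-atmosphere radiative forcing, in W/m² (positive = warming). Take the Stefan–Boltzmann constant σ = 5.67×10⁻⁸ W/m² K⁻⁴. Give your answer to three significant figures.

-5.99 W/m²

ΔF = Δ[S(1−α)]/4 = (1−0.5)·-47.9/4 = -5.987 W/m².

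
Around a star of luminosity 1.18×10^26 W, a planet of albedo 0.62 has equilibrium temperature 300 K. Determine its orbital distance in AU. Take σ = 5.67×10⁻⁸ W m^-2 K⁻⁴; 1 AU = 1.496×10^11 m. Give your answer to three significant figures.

Required flux: S = 4σT⁴/(1−α) = 4834 W m^-2.
S = L/(4πd²) → d = √(L/4πS) = √(1.18×10^26/(4π·4834)) = 4.407×10^10 m = 0.2946 AU.

0.295 AU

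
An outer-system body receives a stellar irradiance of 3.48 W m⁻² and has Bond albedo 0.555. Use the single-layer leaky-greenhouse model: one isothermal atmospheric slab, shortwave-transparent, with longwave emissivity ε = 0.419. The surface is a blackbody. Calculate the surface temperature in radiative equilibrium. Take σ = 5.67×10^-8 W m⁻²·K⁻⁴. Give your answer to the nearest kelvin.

The planet radiates to space at T_e = [S(1−α)/(4σ)]^(1/4) = 51.12 K.
Surface balance with a leaky layer gives σT_s⁴ = σT_e⁴·2/(2−ε), so T_s = T_e·[2/(2−0.419)]^(1/4) = 54.21 K.

54 K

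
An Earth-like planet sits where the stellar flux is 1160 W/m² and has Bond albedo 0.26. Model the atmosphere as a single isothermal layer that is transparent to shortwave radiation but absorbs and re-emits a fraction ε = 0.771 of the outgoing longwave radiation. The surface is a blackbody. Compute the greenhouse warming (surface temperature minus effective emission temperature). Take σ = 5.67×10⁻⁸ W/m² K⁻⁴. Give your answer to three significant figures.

The planet radiates to space at T_e = [S(1−α)/(4σ)]^(1/4) = 248.0 K.
The surface balance (absorbed SW + ε·downward IR = σT_s⁴) with T_a⁴ = T_s⁴/2 reduces to T_s = T_e·[2/(2−ε)]^¼ = 280.1 K.
The atmosphere warms the surface by 32.11 K.

32.1 K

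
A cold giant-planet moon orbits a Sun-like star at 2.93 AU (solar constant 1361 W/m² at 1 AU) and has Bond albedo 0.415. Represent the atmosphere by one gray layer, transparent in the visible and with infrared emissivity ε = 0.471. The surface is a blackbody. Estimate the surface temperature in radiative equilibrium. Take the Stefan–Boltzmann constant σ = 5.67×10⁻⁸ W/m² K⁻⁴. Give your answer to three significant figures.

152 K

Irradiance scales as 1/d², so S = 1361 W/m² × (1/2.93)² = 158.5 W/m².
The planet radiates to space at T_e = [S(1−α)/(4σ)]^(1/4) = 142.2 K.
Surface balance with a leaky layer gives σT_s⁴ = σT_e⁴·2/(2−ε), so T_s = T_e·[2/(2−0.471)]^(1/4) = 152.1 K.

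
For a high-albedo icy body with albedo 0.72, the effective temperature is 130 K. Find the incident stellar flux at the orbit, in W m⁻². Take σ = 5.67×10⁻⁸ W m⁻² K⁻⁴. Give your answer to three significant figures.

231 W m⁻²

From S(1−α)/4 = σT⁴: S = 4σT⁴/(1−α).
σT⁴ = 5.67×10⁻⁸·(130)⁴ = 16.19 W m⁻².
S = 4·16.19/0.28 = 231.3 W m⁻².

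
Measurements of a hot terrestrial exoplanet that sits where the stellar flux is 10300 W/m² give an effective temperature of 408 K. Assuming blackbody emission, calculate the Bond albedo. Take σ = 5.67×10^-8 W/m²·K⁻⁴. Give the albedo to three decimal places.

From σT⁴ = S(1−α)/4 we invert for α: 1−α = 4σT⁴/S.
σT⁴ = 1571 W/m², so 4σT⁴ = 6285 W/m².
1−α = 6285/10300 = 0.6102, so α = 0.3898.

0.390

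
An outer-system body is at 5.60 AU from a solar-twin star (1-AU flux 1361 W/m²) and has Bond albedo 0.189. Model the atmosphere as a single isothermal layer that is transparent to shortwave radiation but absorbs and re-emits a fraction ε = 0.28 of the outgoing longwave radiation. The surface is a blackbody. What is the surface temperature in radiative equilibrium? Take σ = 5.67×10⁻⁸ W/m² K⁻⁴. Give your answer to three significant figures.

By the inverse-square law, S = 1361/5.60² = 43.40 W/m².
Effective emission temperature (TOA balance): σT_e⁴ = S(1−α)/4 = 8.799 W/m² → T_e = 111.6 K.
The surface balance (absorbed SW + ε·downward IR = σT_s⁴) with T_a⁴ = T_s⁴/2 reduces to T_s = T_e·[2/(2−ε)]^¼ = 115.9 K.

116 kelvin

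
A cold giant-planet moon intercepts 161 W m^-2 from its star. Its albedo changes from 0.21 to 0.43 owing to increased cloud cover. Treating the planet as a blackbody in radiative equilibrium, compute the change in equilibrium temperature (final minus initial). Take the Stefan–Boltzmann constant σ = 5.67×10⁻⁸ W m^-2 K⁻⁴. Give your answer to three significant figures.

With α = 0.21, T₁ = 153.9 K.
Final:   T₂ = [S(1−0.43)/(4σ)]^(1/4) = 141.8 K.
Change: 141.8 − 153.9 = -12.06 K.

-12.1 K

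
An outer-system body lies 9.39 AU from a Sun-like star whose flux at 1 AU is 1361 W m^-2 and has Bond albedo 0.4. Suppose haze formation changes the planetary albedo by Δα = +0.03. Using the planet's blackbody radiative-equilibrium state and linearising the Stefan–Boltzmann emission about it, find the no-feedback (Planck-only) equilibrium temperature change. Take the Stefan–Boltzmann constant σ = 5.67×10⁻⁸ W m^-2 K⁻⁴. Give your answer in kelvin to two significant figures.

Irradiance scales as 1/d², so S = 1361 W m^-2 × (1/9.39)² = 15.44 W m^-2.
Reference equilibrium: T_e = [S(1−α)/(4σ)]^(1/4) = 79.94 K.
ΔF = −(S/4)Δα = −(15.44/4)×(+0.03) = -0.1158 W m^-2.
The Planck feedback parameter is 4σT_e³ = 0.1159 W m^-2/K.
So ΔT₀ = -0.1158/0.1159 = -0.999 K.

-1.0 K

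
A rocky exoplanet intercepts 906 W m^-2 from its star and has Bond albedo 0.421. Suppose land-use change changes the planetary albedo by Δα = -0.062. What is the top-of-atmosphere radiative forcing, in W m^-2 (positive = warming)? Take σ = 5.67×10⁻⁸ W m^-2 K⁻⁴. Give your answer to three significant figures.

14.0 W m^-2

TOA radiative forcing: ΔF = −S·Δα/4 = −906.0·(-0.062)/4 = 14.04 W m^-2.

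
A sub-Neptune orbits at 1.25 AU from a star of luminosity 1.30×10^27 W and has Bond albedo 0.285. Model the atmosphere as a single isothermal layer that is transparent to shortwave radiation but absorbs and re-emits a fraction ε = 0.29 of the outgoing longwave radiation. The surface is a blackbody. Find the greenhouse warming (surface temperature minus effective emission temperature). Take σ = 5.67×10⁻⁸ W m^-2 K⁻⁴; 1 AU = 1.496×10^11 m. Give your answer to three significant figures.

d = 1.25 × 1.496×10^11 m = 1.870×10^11 m.
S = L/(4πd²) = 2958 W m^-2.
Effective emission temperature (TOA balance): σT_e⁴ = S(1−α)/4 = 528.8 W m^-2 → T_e = 310.8 K.
Surface balance with a leaky layer gives σT_s⁴ = σT_e⁴·2/(2−ε), so T_s = T_e·[2/(2−0.29)]^(1/4) = 323.2 K.
Greenhouse warming: T_s − T_e = 12.41 K.

12.4 K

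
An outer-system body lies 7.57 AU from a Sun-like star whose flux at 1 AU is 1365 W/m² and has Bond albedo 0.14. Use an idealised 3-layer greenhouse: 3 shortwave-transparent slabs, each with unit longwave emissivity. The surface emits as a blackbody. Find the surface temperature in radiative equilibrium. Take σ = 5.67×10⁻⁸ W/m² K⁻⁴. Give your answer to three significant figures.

By the inverse-square law, S = 1365/7.57² = 23.82 W/m².
Top-of-atmosphere balance: σT_e⁴ = S(1−α)/4 = 5.121 W/m² → T_e = 97.49 K.
For an N-layer opaque stack, T_s⁴ = (N+1)T_e⁴, hence T_s = (4)^(1/4)×97.49 K = 137.9 K.

138 kelvin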